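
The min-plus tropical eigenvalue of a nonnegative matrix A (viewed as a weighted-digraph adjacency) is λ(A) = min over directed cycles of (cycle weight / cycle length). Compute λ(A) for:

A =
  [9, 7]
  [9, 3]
λ(A) = 3

Enumerate directed cycles and compute their means (weight / length). Sample:
  cycle 0 → 0: weight = 9, length = 1, mean = 9/1 ≈ 9.000
  cycle 1 → 1: weight = 3, length = 1, mean = 3/1 ≈ 3.000
  cycle 0 → 1 → 0: weight = 16, length = 2, mean = 16/2 ≈ 8.000
  cycle 1 → 0 → 1: weight = 16, length = 2, mean = 16/2 ≈ 8.000
Minimum mean = 3.000, attained e.g. along the cycle 1 → 1 with weight 3 and length 1. So λ(A) = 3/1 = 3.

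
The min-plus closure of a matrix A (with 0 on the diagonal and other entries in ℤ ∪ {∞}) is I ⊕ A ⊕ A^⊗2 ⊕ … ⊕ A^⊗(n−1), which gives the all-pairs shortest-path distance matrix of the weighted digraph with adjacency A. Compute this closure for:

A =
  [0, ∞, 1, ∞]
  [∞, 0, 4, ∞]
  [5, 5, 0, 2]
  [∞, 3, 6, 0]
Closure =
  [0, 6, 1, 3]
  [9, 0, 4, 6]
  [5, 5, 0, 2]
  [11, 3, 6, 0]

This is the Floyd-Warshall all-pairs shortest-path computation. For each intermediate vertex k = 0, 1, …, 3, update dist[i][j] ← min(dist[i][j], dist[i][k] + dist[k][j]). The final matrix gives, for each (i, j), the minimum total weight of any directed path from i to j (possibly empty when i = j).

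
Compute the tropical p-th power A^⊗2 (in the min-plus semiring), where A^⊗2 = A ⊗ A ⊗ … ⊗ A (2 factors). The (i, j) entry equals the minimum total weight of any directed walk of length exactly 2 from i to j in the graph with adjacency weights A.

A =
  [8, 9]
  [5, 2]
A^⊗2 =
  [14, 11]
  [7, 4]

Each entry (A^⊗2)_ij equals the minimum over all length-2 walks i = v_0 → v_1 → … → v_2 = j of Σ_t A[v_t][v_{t+1}]. For example, for (i, j) = (0, 1) we minimise over 2 possible intermediate vertex sequences; the minimum is 11, attained along the walk 0 → 1 → 1.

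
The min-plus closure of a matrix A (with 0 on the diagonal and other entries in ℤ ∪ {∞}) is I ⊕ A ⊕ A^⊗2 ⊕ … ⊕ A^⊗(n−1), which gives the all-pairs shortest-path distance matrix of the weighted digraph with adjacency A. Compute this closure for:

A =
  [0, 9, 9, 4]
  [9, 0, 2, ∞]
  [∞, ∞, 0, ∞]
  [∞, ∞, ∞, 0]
Closure =
  [0, 9, 9, 4]
  [9, 0, 2, 13]
  [∞, ∞, 0, ∞]
  [∞, ∞, ∞, 0]

This is the Floyd-Warshall all-pairs shortest-path computation. For each intermediate vertex k = 0, 1, …, 3, update dist[i][j] ← min(dist[i][j], dist[i][k] + dist[k][j]). The final matrix gives, for each (i, j), the minimum total weight of any directed path from i to j (possibly empty when i = j).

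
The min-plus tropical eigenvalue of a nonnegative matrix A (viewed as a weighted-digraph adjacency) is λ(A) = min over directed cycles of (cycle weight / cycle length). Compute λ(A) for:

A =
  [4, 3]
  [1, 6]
λ(A) = 2

Enumerate directed cycles and compute their means (weight / length). Sample:
  cycle 0 → 0: weight = 4, length = 1, mean = 4/1 ≈ 4.000
  cycle 1 → 1: weight = 6, length = 1, mean = 6/1 ≈ 6.000
  cycle 0 → 1 → 0: weight = 4, length = 2, mean = 4/2 ≈ 2.000
  cycle 1 → 0 → 1: weight = 4, length = 2, mean = 4/2 ≈ 2.000
Minimum mean = 2.000, attained e.g. along the cycle 0 → 1 → 0 with weight 4 and length 2. So λ(A) = 4/2 = 2.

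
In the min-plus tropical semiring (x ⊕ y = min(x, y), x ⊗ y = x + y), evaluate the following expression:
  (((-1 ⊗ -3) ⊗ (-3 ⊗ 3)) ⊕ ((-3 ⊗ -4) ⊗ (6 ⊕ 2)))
(((-1 ⊗ -3) ⊗ (-3 ⊗ 3)) ⊕ ((-3 ⊗ -4) ⊗ (6 ⊕ 2))) = -5

Expand innermost to outermost. Recall ⊕ takes the minimum of its arguments and ⊗ takes their sum. Working out the expression (((-1 ⊗ -3) ⊗ (-3 ⊗ 3)) ⊕ ((-3 ⊗ -4) ⊗ (6 ⊕ 2))) gives -5.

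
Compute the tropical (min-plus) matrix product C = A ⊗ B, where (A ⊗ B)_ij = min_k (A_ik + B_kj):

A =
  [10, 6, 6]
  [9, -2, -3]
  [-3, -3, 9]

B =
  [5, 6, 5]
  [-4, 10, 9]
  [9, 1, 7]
A ⊗ B =
  [2, 7, 13]
  [-6, -2, 4]
  [-7, 3, 2]

Apply the min-plus product entry-by-entry:
  C[0][0] = min over k of (A[0][0] + B[0][0] = 10 + 5 = 15, A[0][1] + B[1][0] = 6 + -4 = 2, A[0][2] + B[2][0] = 6 + 9 = 15) = 2 (attained at k = 1)
  C[0][1] = min over k of (A[0][0] + B[0][1] = 10 + 6 = 16, A[0][1] + B[1][1] = 6 + 10 = 16, A[0][2] + B[2][1] = 6 + 1 = 7) = 7 (attained at k = 2)
  C[0][2] = min over k of (A[0][0] + B[0][2] = 10 + 5 = 15, A[0][1] + B[1][2] = 6 + 9 = 15, A[0][2] + B[2][2] = 6 + 7 = 13) = 13 (attained at k = 2)
  C[1][0] = min over k of (A[1][0] + B[0][0] = 9 + 5 = 14, A[1][1] + B[1][0] = -2 + -4 = -6, A[1][2] + B[2][0] = -3 + 9 = 6) = -6 (attained at k = 1)
  C[1][1] = min over k of (A[1][0] + B[0][1] = 9 + 6 = 15, A[1][1] + B[1][1] = -2 + 10 = 8, A[1][2] + B[2][1] = -3 + 1 = -2) = -2 (attained at k = 2)
  C[1][2] = min over k of (A[1][0] + B[0][2] = 9 + 5 = 14, A[1][1] + B[1][2] = -2 + 9 = 7, A[1][2] + B[2][2] = -3 + 7 = 4) = 4 (attained at k = 2)
  C[2][0] = min over k of (A[2][0] + B[0][0] = -3 + 5 = 2, A[2][1] + B[1][0] = -3 + -4 = -7, A[2][2] + B[2][0] = 9 + 9 = 18) = -7 (attained at k = 1)
  C[2][1] = min over k of (A[2][0] + B[0][1] = -3 + 6 = 3, A[2][1] + B[1][1] = -3 + 10 = 7, A[2][2] + B[2][1] = 9 + 1 = 10) = 3 (attained at k = 0)
  C[2][2] = min over k of (A[2][0] + B[0][2] = -3 + 5 = 2, A[2][1] + B[1][2] = -3 + 9 = 6, A[2][2] + B[2][2] = 9 + 7 = 16) = 2 (attained at k = 0)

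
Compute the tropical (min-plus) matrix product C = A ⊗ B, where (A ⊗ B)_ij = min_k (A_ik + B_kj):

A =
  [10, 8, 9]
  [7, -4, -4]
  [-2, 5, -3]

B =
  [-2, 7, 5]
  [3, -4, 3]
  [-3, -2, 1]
A ⊗ B =
  [6, 4, 10]
  [-7, -8, -3]
  [-6, -5, -2]

Apply the min-plus product entry-by-entry:
  C[0][0] = min over k of (A[0][0] + B[0][0] = 10 + -2 = 8, A[0][1] + B[1][0] = 8 + 3 = 11, A[0][2] + B[2][0] = 9 + -3 = 6) = 6 (attained at k = 2)
  C[0][1] = min over k of (A[0][0] + B[0][1] = 10 + 7 = 17, A[0][1] + B[1][1] = 8 + -4 = 4, A[0][2] + B[2][1] = 9 + -2 = 7) = 4 (attained at k = 1)
  C[0][2] = min over k of (A[0][0] + B[0][2] = 10 + 5 = 15, A[0][1] + B[1][2] = 8 + 3 = 11, A[0][2] + B[2][2] = 9 + 1 = 10) = 10 (attained at k = 2)
  C[1][0] = min over k of (A[1][0] + B[0][0] = 7 + -2 = 5, A[1][1] + B[1][0] = -4 + 3 = -1, A[1][2] + B[2][0] = -4 + -3 = -7) = -7 (attained at k = 2)
  C[1][1] = min over k of (A[1][0] + B[0][1] = 7 + 7 = 14, A[1][1] + B[1][1] = -4 + -4 = -8, A[1][2] + B[2][1] = -4 + -2 = -6) = -8 (attained at k = 1)
  C[1][2] = min over k of (A[1][0] + B[0][2] = 7 + 5 = 12, A[1][1] + B[1][2] = -4 + 3 = -1, A[1][2] + B[2][2] = -4 + 1 = -3) = -3 (attained at k = 2)
  C[2][0] = min over k of (A[2][0] + B[0][0] = -2 + -2 = -4, A[2][1] + B[1][0] = 5 + 3 = 8, A[2][2] + B[2][0] = -3 + -3 = -6) = -6 (attained at k = 2)
  C[2][1] = min over k of (A[2][0] + B[0][1] = -2 + 7 = 5, A[2][1] + B[1][1] = 5 + -4 = 1, A[2][2] + B[2][1] = -3 + -2 = -5) = -5 (attained at k = 2)
  C[2][2] = min over k of (A[2][0] + B[0][2] = -2 + 5 = 3, A[2][1] + B[1][2] = 5 + 3 = 8, A[2][2] + B[2][2] = -3 + 1 = -2) = -2 (attained at k = 2)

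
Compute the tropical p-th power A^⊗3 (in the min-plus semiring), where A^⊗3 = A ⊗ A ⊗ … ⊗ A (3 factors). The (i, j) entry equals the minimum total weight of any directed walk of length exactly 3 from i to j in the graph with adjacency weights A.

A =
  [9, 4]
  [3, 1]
A^⊗3 =
  [8, 6]
  [5, 3]

Each entry (A^⊗3)_ij equals the minimum over all length-3 walks i = v_0 → v_1 → … → v_3 = j of Σ_t A[v_t][v_{t+1}]. For example, for (i, j) = (0, 1) we minimise over 4 possible intermediate vertex sequences; the minimum is 6, attained along the walk 0 → 1 → 1 → 1.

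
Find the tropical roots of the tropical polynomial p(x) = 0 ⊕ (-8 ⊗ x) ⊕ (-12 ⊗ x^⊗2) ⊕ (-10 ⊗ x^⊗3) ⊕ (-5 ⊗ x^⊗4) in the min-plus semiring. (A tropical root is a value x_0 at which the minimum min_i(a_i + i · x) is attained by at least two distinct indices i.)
Roots: {-5, -2, 4, 8}

Each tropical root is a break point of the lower envelope of the lines y = a_i + i · x (there are 5 lines, with slopes 0, 1, ..., 4). Only the lines that attain the minimum somewhere contribute to roots; other lines are dominated. Here the surviving (envelope) indices are i = 4, i = 3, i = 2, i = 1, i = 0.
Intersections between consecutive envelope lines give the roots: for adjacent envelope indices i < j the intersection is x = (a_i − a_j) / (j − i). Reading off the sorted break points: {-5, -2, 4, 8}.
Verification: at each break x_0, at least two indices attain the minimum of min_i(a_i + i · x_0).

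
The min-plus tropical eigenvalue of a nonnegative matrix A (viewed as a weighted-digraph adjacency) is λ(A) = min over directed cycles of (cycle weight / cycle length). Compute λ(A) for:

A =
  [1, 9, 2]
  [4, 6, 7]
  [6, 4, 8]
λ(A) = 1

Enumerate directed cycles and compute their means (weight / length). Sample:
  cycle 0 → 0: weight = 1, length = 1, mean = 1/1 ≈ 1.000
  cycle 1 → 1: weight = 6, length = 1, mean = 6/1 ≈ 6.000
  cycle 2 → 2: weight = 8, length = 1, mean = 8/1 ≈ 8.000
  cycle 0 → 1 → 0: weight = 13, length = 2, mean = 13/2 ≈ 6.500
  cycle 0 → 2 → 0: weight = 8, length = 2, mean = 8/2 ≈ 4.000
  cycle 1 → 0 → 1: weight = 13, length = 2, mean = 13/2 ≈ 6.500
Minimum mean = 1.000, attained e.g. along the cycle 0 → 0 with weight 1 and length 1. So λ(A) = 1/1 = 1.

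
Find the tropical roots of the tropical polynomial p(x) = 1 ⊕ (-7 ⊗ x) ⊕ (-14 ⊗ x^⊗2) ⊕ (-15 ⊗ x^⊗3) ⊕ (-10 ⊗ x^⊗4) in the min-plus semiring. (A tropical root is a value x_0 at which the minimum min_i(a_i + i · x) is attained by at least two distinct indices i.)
Roots: {-5, 1, 7, 8}

Each tropical root is a break point of the lower envelope of the lines y = a_i + i · x (there are 5 lines, with slopes 0, 1, ..., 4). Only the lines that attain the minimum somewhere contribute to roots; other lines are dominated. Here the surviving (envelope) indices are i = 4, i = 3, i = 2, i = 1, i = 0.
Intersections between consecutive envelope lines give the roots: for adjacent envelope indices i < j the intersection is x = (a_i − a_j) / (j − i). Reading off the sorted break points: {-5, 1, 7, 8}.
Verification: at each break x_0, at least two indices attain the minimum of min_i(a_i + i · x_0).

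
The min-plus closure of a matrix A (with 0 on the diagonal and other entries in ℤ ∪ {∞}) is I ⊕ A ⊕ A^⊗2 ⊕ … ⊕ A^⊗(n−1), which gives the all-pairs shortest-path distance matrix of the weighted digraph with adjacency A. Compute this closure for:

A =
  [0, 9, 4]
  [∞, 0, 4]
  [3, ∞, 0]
Closure =
  [0, 9, 4]
  [7, 0, 4]
  [3, 12, 0]

This is the Floyd-Warshall all-pairs shortest-path computation. For each intermediate vertex k = 0, 1, …, 2, update dist[i][j] ← min(dist[i][j], dist[i][k] + dist[k][j]). The final matrix gives, for each (i, j), the minimum total weight of any directed path from i to j (possibly empty when i = j).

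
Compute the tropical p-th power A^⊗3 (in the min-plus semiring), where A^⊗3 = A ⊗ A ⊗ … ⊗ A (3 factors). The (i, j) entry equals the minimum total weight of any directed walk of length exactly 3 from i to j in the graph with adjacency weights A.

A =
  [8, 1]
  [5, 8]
A^⊗3 =
  [14, 7]
  [11, 14]

Each entry (A^⊗3)_ij equals the minimum over all length-3 walks i = v_0 → v_1 → … → v_3 = j of Σ_t A[v_t][v_{t+1}]. For example, for (i, j) = (0, 1) we minimise over 4 possible intermediate vertex sequences; the minimum is 7, attained along the walk 0 → 1 → 0 → 1.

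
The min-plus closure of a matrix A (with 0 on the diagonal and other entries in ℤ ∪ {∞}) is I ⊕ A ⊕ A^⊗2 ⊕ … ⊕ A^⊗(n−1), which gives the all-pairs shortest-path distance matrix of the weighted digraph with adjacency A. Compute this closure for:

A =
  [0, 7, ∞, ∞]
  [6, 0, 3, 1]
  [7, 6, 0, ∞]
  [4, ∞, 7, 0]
Closure =
  [0, 7, 10, 8]
  [5, 0, 3, 1]
  [7, 6, 0, 7]
  [4, 11, 7, 0]

This is the Floyd-Warshall all-pairs shortest-path computation. For each intermediate vertex k = 0, 1, …, 3, update dist[i][j] ← min(dist[i][j], dist[i][k] + dist[k][j]). The final matrix gives, for each (i, j), the minimum total weight of any directed path from i to j (possibly empty when i = j).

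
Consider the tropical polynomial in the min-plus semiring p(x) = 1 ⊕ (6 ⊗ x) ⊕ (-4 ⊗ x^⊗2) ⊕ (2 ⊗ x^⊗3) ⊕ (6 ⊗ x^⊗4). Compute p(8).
p(8) = 1

A tropical monomial a ⊗ x^⊗i evaluates to a + i · x. Evaluating each term at x = 8:
  Term 0 contributes 1 + 0 · 8 = 1
  Term 1 contributes 6 + 1 · 8 = 14
  Term 2 contributes -4 + 2 · 8 = 12
  Term 3 contributes 2 + 3 · 8 = 26
  Term 4 contributes 6 + 4 · 8 = 38
p(8) = ⊕ of these = min[1, 14, 12, 26, 38] = 1.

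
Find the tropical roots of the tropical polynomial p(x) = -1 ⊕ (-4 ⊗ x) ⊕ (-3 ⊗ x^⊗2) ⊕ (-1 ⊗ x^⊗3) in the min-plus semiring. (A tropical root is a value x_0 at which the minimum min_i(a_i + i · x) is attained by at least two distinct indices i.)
Roots: {-2, -1, 3}

Each tropical root is a break point of the lower envelope of the lines y = a_i + i · x (there are 4 lines, with slopes 0, 1, ..., 3). Only the lines that attain the minimum somewhere contribute to roots; other lines are dominated. Here the surviving (envelope) indices are i = 3, i = 2, i = 1, i = 0.
Intersections between consecutive envelope lines give the roots: for adjacent envelope indices i < j the intersection is x = (a_i − a_j) / (j − i). Reading off the sorted break points: {-2, -1, 3}.
Verification: at each break x_0, at least two indices attain the minimum of min_i(a_i + i · x_0).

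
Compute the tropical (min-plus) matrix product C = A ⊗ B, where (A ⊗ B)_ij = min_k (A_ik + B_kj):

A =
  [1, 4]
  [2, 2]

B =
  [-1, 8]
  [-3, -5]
A ⊗ B =
  [0, -1]
  [-1, -3]

Apply the min-plus product entry-by-entry:
  C[0][0] = min over k of (A[0][0] + B[0][0] = 1 + -1 = 0, A[0][1] + B[1][0] = 4 + -3 = 1) = 0 (attained at k = 0)
  C[0][1] = min over k of (A[0][0] + B[0][1] = 1 + 8 = 9, A[0][1] + B[1][1] = 4 + -5 = -1) = -1 (attained at k = 1)
  C[1][0] = min over k of (A[1][0] + B[0][0] = 2 + -1 = 1, A[1][1] + B[1][0] = 2 + -3 = -1) = -1 (attained at k = 1)
  C[1][1] = min over k of (A[1][0] + B[0][1] = 2 + 8 = 10, A[1][1] + B[1][1] = 2 + -5 = -3) = -3 (attained at k = 1)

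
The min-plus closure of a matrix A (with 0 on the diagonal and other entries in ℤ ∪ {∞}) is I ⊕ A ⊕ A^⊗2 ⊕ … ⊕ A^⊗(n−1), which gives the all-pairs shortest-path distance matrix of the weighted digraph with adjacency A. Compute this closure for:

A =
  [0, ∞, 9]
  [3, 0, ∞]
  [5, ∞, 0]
Closure =
  [0, ∞, 9]
  [3, 0, 12]
  [5, ∞, 0]

This is the Floyd-Warshall all-pairs shortest-path computation. For each intermediate vertex k = 0, 1, …, 2, update dist[i][j] ← min(dist[i][j], dist[i][k] + dist[k][j]). The final matrix gives, for each (i, j), the minimum total weight of any directed path from i to j (possibly empty when i = j).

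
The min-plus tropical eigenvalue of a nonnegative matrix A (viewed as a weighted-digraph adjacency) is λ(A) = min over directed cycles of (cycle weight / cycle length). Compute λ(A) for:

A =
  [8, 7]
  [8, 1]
λ(A) = 1

Enumerate directed cycles and compute their means (weight / length). Sample:
  cycle 0 → 0: weight = 8, length = 1, mean = 8/1 ≈ 8.000
  cycle 1 → 1: weight = 1, length = 1, mean = 1/1 ≈ 1.000
  cycle 0 → 1 → 0: weight = 15, length = 2, mean = 15/2 ≈ 7.500
  cycle 1 → 0 → 1: weight = 15, length = 2, mean = 15/2 ≈ 7.500
Minimum mean = 1.000, attained e.g. along the cycle 1 → 1 with weight 1 and length 1. So λ(A) = 1/1 = 1.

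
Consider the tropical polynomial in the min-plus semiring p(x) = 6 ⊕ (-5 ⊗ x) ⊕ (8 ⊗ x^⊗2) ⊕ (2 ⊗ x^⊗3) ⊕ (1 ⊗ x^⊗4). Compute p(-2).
p(-2) = -7

A tropical monomial a ⊗ x^⊗i evaluates to a + i · x. Evaluating each term at x = -2:
  Term 0 contributes 6 + 0 · -2 = 6
  Term 1 contributes -5 + 1 · -2 = -7
  Term 2 contributes 8 + 2 · -2 = 4
  Term 3 contributes 2 + 3 · -2 = -4
  Term 4 contributes 1 + 4 · -2 = -7
p(-2) = ⊕ of these = min[6, -7, 4, -4, -7] = -7.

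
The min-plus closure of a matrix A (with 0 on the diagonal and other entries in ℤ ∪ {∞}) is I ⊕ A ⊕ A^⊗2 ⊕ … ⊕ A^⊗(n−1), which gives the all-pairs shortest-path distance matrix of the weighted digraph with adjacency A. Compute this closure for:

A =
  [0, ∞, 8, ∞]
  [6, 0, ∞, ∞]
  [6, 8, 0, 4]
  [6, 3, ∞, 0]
Closure =
  [0, 15, 8, 12]
  [6, 0, 14, 18]
  [6, 7, 0, 4]
  [6, 3, 14, 0]

This is the Floyd-Warshall all-pairs shortest-path computation. For each intermediate vertex k = 0, 1, …, 3, update dist[i][j] ← min(dist[i][j], dist[i][k] + dist[k][j]). The final matrix gives, for each (i, j), the minimum total weight of any directed path from i to j (possibly empty when i = j).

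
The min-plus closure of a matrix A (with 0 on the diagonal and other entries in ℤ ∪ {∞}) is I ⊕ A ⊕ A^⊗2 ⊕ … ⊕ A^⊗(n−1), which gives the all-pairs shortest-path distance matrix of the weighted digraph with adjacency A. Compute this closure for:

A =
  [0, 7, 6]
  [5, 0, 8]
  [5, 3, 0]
Closure =
  [0, 7, 6]
  [5, 0, 8]
  [5, 3, 0]

This is the Floyd-Warshall all-pairs shortest-path computation. For each intermediate vertex k = 0, 1, …, 2, update dist[i][j] ← min(dist[i][j], dist[i][k] + dist[k][j]). The final matrix gives, for each (i, j), the minimum total weight of any directed path from i to j (possibly empty when i = j).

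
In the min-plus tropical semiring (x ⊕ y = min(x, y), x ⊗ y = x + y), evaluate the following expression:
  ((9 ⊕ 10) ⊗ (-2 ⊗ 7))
((9 ⊕ 10) ⊗ (-2 ⊗ 7)) = 14

Expand innermost to outermost. Recall ⊕ takes the minimum of its arguments and ⊗ takes their sum. Working out the expression ((9 ⊕ 10) ⊗ (-2 ⊗ 7)) gives 14.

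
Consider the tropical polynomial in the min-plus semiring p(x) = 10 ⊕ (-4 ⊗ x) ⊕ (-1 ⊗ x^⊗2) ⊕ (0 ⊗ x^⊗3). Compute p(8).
p(8) = 4

A tropical monomial a ⊗ x^⊗i evaluates to a + i · x. Evaluating each term at x = 8:
  Term 0 contributes 10 + 0 · 8 = 10
  Term 1 contributes -4 + 1 · 8 = 4
  Term 2 contributes -1 + 2 · 8 = 15
  Term 3 contributes 0 + 3 · 8 = 24
p(8) = ⊕ of these = min[10, 4, 15, 24] = 4.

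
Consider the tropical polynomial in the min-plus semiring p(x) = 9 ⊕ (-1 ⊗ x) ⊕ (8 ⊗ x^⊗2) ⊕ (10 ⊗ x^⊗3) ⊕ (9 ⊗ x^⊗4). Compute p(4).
p(4) = 3

A tropical monomial a ⊗ x^⊗i evaluates to a + i · x. Evaluating each term at x = 4:
  Term 0 contributes 9 + 0 · 4 = 9
  Term 1 contributes -1 + 1 · 4 = 3
  Term 2 contributes 8 + 2 · 4 = 16
  Term 3 contributes 10 + 3 · 4 = 22
  Term 4 contributes 9 + 4 · 4 = 25
p(4) = ⊕ of these = min[9, 3, 16, 22, 25] = 3.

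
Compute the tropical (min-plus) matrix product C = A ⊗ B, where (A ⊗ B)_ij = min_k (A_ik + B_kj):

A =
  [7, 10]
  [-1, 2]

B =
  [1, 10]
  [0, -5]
A ⊗ B =
  [8, 5]
  [0, -3]

Apply the min-plus product entry-by-entry:
  C[0][0] = min over k of (A[0][0] + B[0][0] = 7 + 1 = 8, A[0][1] + B[1][0] = 10 + 0 = 10) = 8 (attained at k = 0)
  C[0][1] = min over k of (A[0][0] + B[0][1] = 7 + 10 = 17, A[0][1] + B[1][1] = 10 + -5 = 5) = 5 (attained at k = 1)
  C[1][0] = min over k of (A[1][0] + B[0][0] = -1 + 1 = 0, A[1][1] + B[1][0] = 2 + 0 = 2) = 0 (attained at k = 0)
  C[1][1] = min over k of (A[1][0] + B[0][1] = -1 + 10 = 9, A[1][1] + B[1][1] = 2 + -5 = -3) = -3 (attained at k = 1)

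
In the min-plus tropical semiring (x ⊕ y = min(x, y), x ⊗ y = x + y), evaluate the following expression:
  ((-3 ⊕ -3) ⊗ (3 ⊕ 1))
((-3 ⊕ -3) ⊗ (3 ⊕ 1)) = -2

Expand innermost to outermost. Recall ⊕ takes the minimum of its arguments and ⊗ takes their sum. Working out the expression ((-3 ⊕ -3) ⊗ (3 ⊕ 1)) gives -2.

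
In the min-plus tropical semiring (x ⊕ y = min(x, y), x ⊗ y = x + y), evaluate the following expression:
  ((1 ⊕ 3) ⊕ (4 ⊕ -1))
((1 ⊕ 3) ⊕ (4 ⊕ -1)) = -1

Expand innermost to outermost. Recall ⊕ takes the minimum of its arguments and ⊗ takes their sum. Working out the expression ((1 ⊕ 3) ⊕ (4 ⊕ -1)) gives -1.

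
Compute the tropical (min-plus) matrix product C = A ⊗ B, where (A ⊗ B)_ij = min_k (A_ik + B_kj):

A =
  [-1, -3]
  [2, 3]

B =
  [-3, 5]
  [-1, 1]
A ⊗ B =
  [-4, -2]
  [-1, 4]

Apply the min-plus product entry-by-entry:
  C[0][0] = min over k of (A[0][0] + B[0][0] = -1 + -3 = -4, A[0][1] + B[1][0] = -3 + -1 = -4) = -4 (attained at k = 0)
  C[0][1] = min over k of (A[0][0] + B[0][1] = -1 + 5 = 4, A[0][1] + B[1][1] = -3 + 1 = -2) = -2 (attained at k = 1)
  C[1][0] = min over k of (A[1][0] + B[0][0] = 2 + -3 = -1, A[1][1] + B[1][0] = 3 + -1 = 2) = -1 (attained at k = 0)
  C[1][1] = min over k of (A[1][0] + B[0][1] = 2 + 5 = 7, A[1][1] + B[1][1] = 3 + 1 = 4) = 4 (attained at k = 1)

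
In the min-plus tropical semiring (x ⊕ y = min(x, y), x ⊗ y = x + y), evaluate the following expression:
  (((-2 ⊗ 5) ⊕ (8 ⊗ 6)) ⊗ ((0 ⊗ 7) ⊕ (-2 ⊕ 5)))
(((-2 ⊗ 5) ⊕ (8 ⊗ 6)) ⊗ ((0 ⊗ 7) ⊕ (-2 ⊕ 5))) = 1

Expand innermost to outermost. Recall ⊕ takes the minimum of its arguments and ⊗ takes their sum. Working out the expression (((-2 ⊗ 5) ⊕ (8 ⊗ 6)) ⊗ ((0 ⊗ 7) ⊕ (-2 ⊕ 5))) gives 1.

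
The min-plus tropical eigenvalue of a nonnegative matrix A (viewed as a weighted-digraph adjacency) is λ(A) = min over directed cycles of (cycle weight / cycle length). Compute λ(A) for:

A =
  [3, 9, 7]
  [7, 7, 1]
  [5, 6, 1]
λ(A) = 1

Enumerate directed cycles and compute their means (weight / length). Sample:
  cycle 0 → 0: weight = 3, length = 1, mean = 3/1 ≈ 3.000
  cycle 1 → 1: weight = 7, length = 1, mean = 7/1 ≈ 7.000
  cycle 2 → 2: weight = 1, length = 1, mean = 1/1 ≈ 1.000
  cycle 0 → 1 → 0: weight = 16, length = 2, mean = 16/2 ≈ 8.000
  cycle 0 → 2 → 0: weight = 12, length = 2, mean = 12/2 ≈ 6.000
  cycle 1 → 0 → 1: weight = 16, length = 2, mean = 16/2 ≈ 8.000
Minimum mean = 1.000, attained e.g. along the cycle 2 → 2 with weight 1 and length 1. So λ(A) = 1/1 = 1.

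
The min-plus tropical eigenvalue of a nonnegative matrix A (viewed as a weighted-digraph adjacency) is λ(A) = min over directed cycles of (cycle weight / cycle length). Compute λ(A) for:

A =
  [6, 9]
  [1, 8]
λ(A) = 5

Enumerate directed cycles and compute their means (weight / length). Sample:
  cycle 0 → 0: weight = 6, length = 1, mean = 6/1 ≈ 6.000
  cycle 1 → 1: weight = 8, length = 1, mean = 8/1 ≈ 8.000
  cycle 0 → 1 → 0: weight = 10, length = 2, mean = 10/2 ≈ 5.000
  cycle 1 → 0 → 1: weight = 10, length = 2, mean = 10/2 ≈ 5.000
Minimum mean = 5.000, attained e.g. along the cycle 0 → 1 → 0 with weight 10 and length 2. So λ(A) = 10/2 = 5.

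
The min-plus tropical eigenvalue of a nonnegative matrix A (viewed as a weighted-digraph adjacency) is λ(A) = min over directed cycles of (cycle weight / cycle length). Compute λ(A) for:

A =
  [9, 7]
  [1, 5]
λ(A) = 4

Enumerate directed cycles and compute their means (weight / length). Sample:
  cycle 0 → 0: weight = 9, length = 1, mean = 9/1 ≈ 9.000
  cycle 1 → 1: weight = 5, length = 1, mean = 5/1 ≈ 5.000
  cycle 0 → 1 → 0: weight = 8, length = 2, mean = 8/2 ≈ 4.000
  cycle 1 → 0 → 1: weight = 8, length = 2, mean = 8/2 ≈ 4.000
Minimum mean = 4.000, attained e.g. along the cycle 0 → 1 → 0 with weight 8 and length 2. So λ(A) = 8/2 = 4.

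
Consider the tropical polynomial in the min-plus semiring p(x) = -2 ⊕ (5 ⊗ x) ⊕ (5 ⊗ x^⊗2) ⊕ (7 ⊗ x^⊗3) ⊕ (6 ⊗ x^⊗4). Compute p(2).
p(2) = -2

A tropical monomial a ⊗ x^⊗i evaluates to a + i · x. Evaluating each term at x = 2:
  Term 0 contributes -2 + 0 · 2 = -2
  Term 1 contributes 5 + 1 · 2 = 7
  Term 2 contributes 5 + 2 · 2 = 9
  Term 3 contributes 7 + 3 · 2 = 13
  Term 4 contributes 6 + 4 · 2 = 14
p(2) = ⊕ of these = min[-2, 7, 9, 13, 14] = -2.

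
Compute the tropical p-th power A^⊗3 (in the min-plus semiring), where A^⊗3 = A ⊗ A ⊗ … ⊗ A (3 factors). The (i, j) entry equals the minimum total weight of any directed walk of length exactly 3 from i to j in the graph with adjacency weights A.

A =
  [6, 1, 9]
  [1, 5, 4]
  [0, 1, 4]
A^⊗3 =
  [5, 3, 9]
  [3, 5, 6]
  [2, 3, 5]

Each entry (A^⊗3)_ij equals the minimum over all length-3 walks i = v_0 → v_1 → … → v_3 = j of Σ_t A[v_t][v_{t+1}]. For example, for (i, j) = (0, 2) we minimise over 9 possible intermediate vertex sequences; the minimum is 9, attained along the walk 0 → 1 → 2 → 2.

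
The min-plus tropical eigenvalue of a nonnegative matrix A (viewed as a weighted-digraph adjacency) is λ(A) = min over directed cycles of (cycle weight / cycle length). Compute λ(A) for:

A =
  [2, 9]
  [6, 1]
λ(A) = 1

Enumerate directed cycles and compute their means (weight / length). Sample:
  cycle 0 → 0: weight = 2, length = 1, mean = 2/1 ≈ 2.000
  cycle 1 → 1: weight = 1, length = 1, mean = 1/1 ≈ 1.000
  cycle 0 → 1 → 0: weight = 15, length = 2, mean = 15/2 ≈ 7.500
  cycle 1 → 0 → 1: weight = 15, length = 2, mean = 15/2 ≈ 7.500
Minimum mean = 1.000, attained e.g. along the cycle 1 → 1 with weight 1 and length 1. So λ(A) = 1/1 = 1.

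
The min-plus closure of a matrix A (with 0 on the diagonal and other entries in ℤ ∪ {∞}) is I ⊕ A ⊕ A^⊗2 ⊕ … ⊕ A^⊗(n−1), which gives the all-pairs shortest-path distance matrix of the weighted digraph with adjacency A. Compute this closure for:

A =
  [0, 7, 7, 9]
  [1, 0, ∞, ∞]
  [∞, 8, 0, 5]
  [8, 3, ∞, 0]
Closure =
  [0, 7, 7, 9]
  [1, 0, 8, 10]
  [9, 8, 0, 5]
  [4, 3, 11, 0]

This is the Floyd-Warshall all-pairs shortest-path computation. For each intermediate vertex k = 0, 1, …, 3, update dist[i][j] ← min(dist[i][j], dist[i][k] + dist[k][j]). The final matrix gives, for each (i, j), the minimum total weight of any directed path from i to j (possibly empty when i = j).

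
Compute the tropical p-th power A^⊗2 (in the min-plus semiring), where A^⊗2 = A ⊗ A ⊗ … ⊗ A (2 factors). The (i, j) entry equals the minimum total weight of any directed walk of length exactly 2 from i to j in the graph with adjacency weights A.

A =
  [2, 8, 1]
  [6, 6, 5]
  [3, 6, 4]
A^⊗2 =
  [4, 7, 3]
  [8, 11, 7]
  [5, 10, 4]

Each entry (A^⊗2)_ij equals the minimum over all length-2 walks i = v_0 → v_1 → … → v_2 = j of Σ_t A[v_t][v_{t+1}]. For example, for (i, j) = (0, 2) we minimise over 3 possible intermediate vertex sequences; the minimum is 3, attained along the walk 0 → 0 → 2.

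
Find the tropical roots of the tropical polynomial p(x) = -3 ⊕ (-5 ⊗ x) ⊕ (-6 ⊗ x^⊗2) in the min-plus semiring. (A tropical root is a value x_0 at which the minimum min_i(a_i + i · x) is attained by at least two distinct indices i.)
Roots: {1, 2}

Each tropical root is a break point of the lower envelope of the lines y = a_i + i · x (there are 3 lines, with slopes 0, 1, ..., 2). Only the lines that attain the minimum somewhere contribute to roots; other lines are dominated. Here the surviving (envelope) indices are i = 2, i = 1, i = 0.
Intersections between consecutive envelope lines give the roots: for adjacent envelope indices i < j the intersection is x = (a_i − a_j) / (j − i). Reading off the sorted break points: {1, 2}.
Verification: at each break x_0, at least two indices attain the minimum of min_i(a_i + i · x_0).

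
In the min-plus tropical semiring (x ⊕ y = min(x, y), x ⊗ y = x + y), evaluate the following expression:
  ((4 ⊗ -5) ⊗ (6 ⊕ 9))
((4 ⊗ -5) ⊗ (6 ⊕ 9)) = 5

Expand innermost to outermost. Recall ⊕ takes the minimum of its arguments and ⊗ takes their sum. Working out the expression ((4 ⊗ -5) ⊗ (6 ⊕ 9)) gives 5.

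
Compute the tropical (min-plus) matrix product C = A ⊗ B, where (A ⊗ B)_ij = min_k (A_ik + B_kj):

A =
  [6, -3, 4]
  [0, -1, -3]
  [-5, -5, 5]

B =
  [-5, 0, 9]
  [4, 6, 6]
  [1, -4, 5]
A ⊗ B =
  [1, 0, 3]
  [-5, -7, 2]
  [-10, -5, 1]

Apply the min-plus product entry-by-entry:
  C[0][0] = min over k of (A[0][0] + B[0][0] = 6 + -5 = 1, A[0][1] + B[1][0] = -3 + 4 = 1, A[0][2] + B[2][0] = 4 + 1 = 5) = 1 (attained at k = 0)
  C[0][1] = min over k of (A[0][0] + B[0][1] = 6 + 0 = 6, A[0][1] + B[1][1] = -3 + 6 = 3, A[0][2] + B[2][1] = 4 + -4 = 0) = 0 (attained at k = 2)
  C[0][2] = min over k of (A[0][0] + B[0][2] = 6 + 9 = 15, A[0][1] + B[1][2] = -3 + 6 = 3, A[0][2] + B[2][2] = 4 + 5 = 9) = 3 (attained at k = 1)
  C[1][0] = min over k of (A[1][0] + B[0][0] = 0 + -5 = -5, A[1][1] + B[1][0] = -1 + 4 = 3, A[1][2] + B[2][0] = -3 + 1 = -2) = -5 (attained at k = 0)
  C[1][1] = min over k of (A[1][0] + B[0][1] = 0 + 0 = 0, A[1][1] + B[1][1] = -1 + 6 = 5, A[1][2] + B[2][1] = -3 + -4 = -7) = -7 (attained at k = 2)
  C[1][2] = min over k of (A[1][0] + B[0][2] = 0 + 9 = 9, A[1][1] + B[1][2] = -1 + 6 = 5, A[1][2] + B[2][2] = -3 + 5 = 2) = 2 (attained at k = 2)
  C[2][0] = min over k of (A[2][0] + B[0][0] = -5 + -5 = -10, A[2][1] + B[1][0] = -5 + 4 = -1, A[2][2] + B[2][0] = 5 + 1 = 6) = -10 (attained at k = 0)
  C[2][1] = min over k of (A[2][0] + B[0][1] = -5 + 0 = -5, A[2][1] + B[1][1] = -5 + 6 = 1, A[2][2] + B[2][1] = 5 + -4 = 1) = -5 (attained at k = 0)
  C[2][2] = min over k of (A[2][0] + B[0][2] = -5 + 9 = 4, A[2][1] + B[1][2] = -5 + 6 = 1, A[2][2] + B[2][2] = 5 + 5 = 10) = 1 (attained at k = 1)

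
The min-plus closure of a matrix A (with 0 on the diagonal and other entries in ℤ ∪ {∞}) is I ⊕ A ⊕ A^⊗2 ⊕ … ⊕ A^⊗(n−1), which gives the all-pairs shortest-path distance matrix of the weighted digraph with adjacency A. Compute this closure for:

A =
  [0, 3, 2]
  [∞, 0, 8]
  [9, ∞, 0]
Closure =
  [0, 3, 2]
  [17, 0, 8]
  [9, 12, 0]

This is the Floyd-Warshall all-pairs shortest-path computation. For each intermediate vertex k = 0, 1, …, 2, update dist[i][j] ← min(dist[i][j], dist[i][k] + dist[k][j]). The final matrix gives, for each (i, j), the minimum total weight of any directed path from i to j (possibly empty when i = j).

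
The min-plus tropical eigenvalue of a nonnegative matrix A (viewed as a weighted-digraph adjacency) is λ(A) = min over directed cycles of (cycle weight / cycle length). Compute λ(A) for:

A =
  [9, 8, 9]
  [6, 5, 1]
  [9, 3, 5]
λ(A) = 2

Enumerate directed cycles and compute their means (weight / length). Sample:
  cycle 0 → 0: weight = 9, length = 1, mean = 9/1 ≈ 9.000
  cycle 1 → 1: weight = 5, length = 1, mean = 5/1 ≈ 5.000
  cycle 2 → 2: weight = 5, length = 1, mean = 5/1 ≈ 5.000
  cycle 0 → 1 → 0: weight = 14, length = 2, mean = 14/2 ≈ 7.000
  cycle 0 → 2 → 0: weight = 18, length = 2, mean = 18/2 ≈ 9.000
  cycle 1 → 0 → 1: weight = 14, length = 2, mean = 14/2 ≈ 7.000
Minimum mean = 2.000, attained e.g. along the cycle 1 → 2 → 1 with weight 4 and length 2. So λ(A) = 4/2 = 2.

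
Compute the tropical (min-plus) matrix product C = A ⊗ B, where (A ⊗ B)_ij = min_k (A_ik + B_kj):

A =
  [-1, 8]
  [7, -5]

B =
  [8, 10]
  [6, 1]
A ⊗ B =
  [7, 9]
  [1, -4]

Apply the min-plus product entry-by-entry:
  C[0][0] = min over k of (A[0][0] + B[0][0] = -1 + 8 = 7, A[0][1] + B[1][0] = 8 + 6 = 14) = 7 (attained at k = 0)
  C[0][1] = min over k of (A[0][0] + B[0][1] = -1 + 10 = 9, A[0][1] + B[1][1] = 8 + 1 = 9) = 9 (attained at k = 0)
  C[1][0] = min over k of (A[1][0] + B[0][0] = 7 + 8 = 15, A[1][1] + B[1][0] = -5 + 6 = 1) = 1 (attained at k = 1)
  C[1][1] = min over k of (A[1][0] + B[0][1] = 7 + 10 = 17, A[1][1] + B[1][1] = -5 + 1 = -4) = -4 (attained at k = 1)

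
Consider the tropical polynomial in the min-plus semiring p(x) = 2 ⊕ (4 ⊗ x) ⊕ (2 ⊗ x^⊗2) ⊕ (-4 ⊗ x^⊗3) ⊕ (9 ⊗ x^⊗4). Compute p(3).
p(3) = 2

A tropical monomial a ⊗ x^⊗i evaluates to a + i · x. Evaluating each term at x = 3:
  Term 0 contributes 2 + 0 · 3 = 2
  Term 1 contributes 4 + 1 · 3 = 7
  Term 2 contributes 2 + 2 · 3 = 8
  Term 3 contributes -4 + 3 · 3 = 5
  Term 4 contributes 9 + 4 · 3 = 21
p(3) = ⊕ of these = min[2, 7, 8, 5, 21] = 2.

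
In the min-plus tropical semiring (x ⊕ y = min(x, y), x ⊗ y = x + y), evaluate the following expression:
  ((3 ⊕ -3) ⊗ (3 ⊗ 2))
((3 ⊕ -3) ⊗ (3 ⊗ 2)) = 2

Expand innermost to outermost. Recall ⊕ takes the minimum of its arguments and ⊗ takes their sum. Working out the expression ((3 ⊕ -3) ⊗ (3 ⊗ 2)) gives 2.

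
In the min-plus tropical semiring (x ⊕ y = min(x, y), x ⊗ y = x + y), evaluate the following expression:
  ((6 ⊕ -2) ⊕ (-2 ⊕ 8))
((6 ⊕ -2) ⊕ (-2 ⊕ 8)) = -2

Expand innermost to outermost. Recall ⊕ takes the minimum of its arguments and ⊗ takes their sum. Working out the expression ((6 ⊕ -2) ⊕ (-2 ⊕ 8)) gives -2.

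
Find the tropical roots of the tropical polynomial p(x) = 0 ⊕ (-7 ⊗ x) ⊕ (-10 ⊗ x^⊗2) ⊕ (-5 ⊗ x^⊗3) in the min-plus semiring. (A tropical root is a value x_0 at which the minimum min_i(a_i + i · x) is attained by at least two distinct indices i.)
Roots: {-5, 3, 7}

Each tropical root is a break point of the lower envelope of the lines y = a_i + i · x (there are 4 lines, with slopes 0, 1, ..., 3). Only the lines that attain the minimum somewhere contribute to roots; other lines are dominated. Here the surviving (envelope) indices are i = 3, i = 2, i = 1, i = 0.
Intersections between consecutive envelope lines give the roots: for adjacent envelope indices i < j the intersection is x = (a_i − a_j) / (j − i). Reading off the sorted break points: {-5, 3, 7}.
Verification: at each break x_0, at least two indices attain the minimum of min_i(a_i + i · x_0).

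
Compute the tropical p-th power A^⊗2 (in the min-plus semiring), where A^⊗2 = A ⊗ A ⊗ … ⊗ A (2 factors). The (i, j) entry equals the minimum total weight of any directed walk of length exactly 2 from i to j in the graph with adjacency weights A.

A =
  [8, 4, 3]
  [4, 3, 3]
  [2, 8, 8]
A^⊗2 =
  [5, 7, 7]
  [5, 6, 6]
  [10, 6, 5]

Each entry (A^⊗2)_ij equals the minimum over all length-2 walks i = v_0 → v_1 → … → v_2 = j of Σ_t A[v_t][v_{t+1}]. For example, for (i, j) = (0, 2) we minimise over 3 possible intermediate vertex sequences; the minimum is 7, attained along the walk 0 → 1 → 2.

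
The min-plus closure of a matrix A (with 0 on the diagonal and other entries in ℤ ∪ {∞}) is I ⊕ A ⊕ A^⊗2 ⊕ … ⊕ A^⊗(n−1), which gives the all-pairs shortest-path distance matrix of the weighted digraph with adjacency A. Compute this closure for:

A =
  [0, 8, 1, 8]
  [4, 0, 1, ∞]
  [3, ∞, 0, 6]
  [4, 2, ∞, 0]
Closure =
  [0, 8, 1, 7]
  [4, 0, 1, 7]
  [3, 8, 0, 6]
  [4, 2, 3, 0]

This is the Floyd-Warshall all-pairs shortest-path computation. For each intermediate vertex k = 0, 1, …, 3, update dist[i][j] ← min(dist[i][j], dist[i][k] + dist[k][j]). The final matrix gives, for each (i, j), the minimum total weight of any directed path from i to j (possibly empty when i = j).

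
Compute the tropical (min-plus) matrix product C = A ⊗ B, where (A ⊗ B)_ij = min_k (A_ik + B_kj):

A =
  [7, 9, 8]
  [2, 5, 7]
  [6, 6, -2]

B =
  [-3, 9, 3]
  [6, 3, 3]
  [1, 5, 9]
A ⊗ B =
  [4, 12, 10]
  [-1, 8, 5]
  [-1, 3, 7]

Apply the min-plus product entry-by-entry:
  C[0][0] = min over k of (A[0][0] + B[0][0] = 7 + -3 = 4, A[0][1] + B[1][0] = 9 + 6 = 15, A[0][2] + B[2][0] = 8 + 1 = 9) = 4 (attained at k = 0)
  C[0][1] = min over k of (A[0][0] + B[0][1] = 7 + 9 = 16, A[0][1] + B[1][1] = 9 + 3 = 12, A[0][2] + B[2][1] = 8 + 5 = 13) = 12 (attained at k = 1)
  C[0][2] = min over k of (A[0][0] + B[0][2] = 7 + 3 = 10, A[0][1] + B[1][2] = 9 + 3 = 12, A[0][2] + B[2][2] = 8 + 9 = 17) = 10 (attained at k = 0)
  C[1][0] = min over k of (A[1][0] + B[0][0] = 2 + -3 = -1, A[1][1] + B[1][0] = 5 + 6 = 11, A[1][2] + B[2][0] = 7 + 1 = 8) = -1 (attained at k = 0)
  C[1][1] = min over k of (A[1][0] + B[0][1] = 2 + 9 = 11, A[1][1] + B[1][1] = 5 + 3 = 8, A[1][2] + B[2][1] = 7 + 5 = 12) = 8 (attained at k = 1)
  C[1][2] = min over k of (A[1][0] + B[0][2] = 2 + 3 = 5, A[1][1] + B[1][2] = 5 + 3 = 8, A[1][2] + B[2][2] = 7 + 9 = 16) = 5 (attained at k = 0)
  C[2][0] = min over k of (A[2][0] + B[0][0] = 6 + -3 = 3, A[2][1] + B[1][0] = 6 + 6 = 12, A[2][2] + B[2][0] = -2 + 1 = -1) = -1 (attained at k = 2)
  C[2][1] = min over k of (A[2][0] + B[0][1] = 6 + 9 = 15, A[2][1] + B[1][1] = 6 + 3 = 9, A[2][2] + B[2][1] = -2 + 5 = 3) = 3 (attained at k = 2)
  C[2][2] = min over k of (A[2][0] + B[0][2] = 6 + 3 = 9, A[2][1] + B[1][2] = 6 + 3 = 9, A[2][2] + B[2][2] = -2 + 9 = 7) = 7 (attained at k = 2)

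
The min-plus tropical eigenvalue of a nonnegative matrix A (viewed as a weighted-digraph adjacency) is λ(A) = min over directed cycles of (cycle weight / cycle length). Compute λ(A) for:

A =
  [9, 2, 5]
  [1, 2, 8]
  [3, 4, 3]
λ(A) = 3/2

Enumerate directed cycles and compute their means (weight / length). Sample:
  cycle 0 → 0: weight = 9, length = 1, mean = 9/1 ≈ 9.000
  cycle 1 → 1: weight = 2, length = 1, mean = 2/1 ≈ 2.000
  cycle 2 → 2: weight = 3, length = 1, mean = 3/1 ≈ 3.000
  cycle 0 → 1 → 0: weight = 3, length = 2, mean = 3/2 ≈ 1.500
  cycle 0 → 2 → 0: weight = 8, length = 2, mean = 8/2 ≈ 4.000
  cycle 1 → 0 → 1: weight = 3, length = 2, mean = 3/2 ≈ 1.500
Minimum mean = 1.500, attained e.g. along the cycle 0 → 1 → 0 with weight 3 and length 2. So λ(A) = 3/2 = 3/2.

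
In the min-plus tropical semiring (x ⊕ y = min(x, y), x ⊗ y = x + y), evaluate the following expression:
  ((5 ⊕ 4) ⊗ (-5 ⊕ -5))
((5 ⊕ 4) ⊗ (-5 ⊕ -5)) = -1

Expand innermost to outermost. Recall ⊕ takes the minimum of its arguments and ⊗ takes their sum. Working out the expression ((5 ⊕ 4) ⊗ (-5 ⊕ -5)) gives -1.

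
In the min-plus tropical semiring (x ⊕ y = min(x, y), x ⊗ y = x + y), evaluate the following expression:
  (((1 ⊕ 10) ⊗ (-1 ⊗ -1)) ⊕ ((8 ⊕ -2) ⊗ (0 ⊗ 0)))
(((1 ⊕ 10) ⊗ (-1 ⊗ -1)) ⊕ ((8 ⊕ -2) ⊗ (0 ⊗ 0))) = -2

Expand innermost to outermost. Recall ⊕ takes the minimum of its arguments and ⊗ takes their sum. Working out the expression (((1 ⊕ 10) ⊗ (-1 ⊗ -1)) ⊕ ((8 ⊕ -2) ⊗ (0 ⊗ 0))) gives -2.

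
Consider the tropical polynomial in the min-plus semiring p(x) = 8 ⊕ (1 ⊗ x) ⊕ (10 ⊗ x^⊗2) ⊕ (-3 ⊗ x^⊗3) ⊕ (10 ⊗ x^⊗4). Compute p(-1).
p(-1) = -6

A tropical monomial a ⊗ x^⊗i evaluates to a + i · x. Evaluating each term at x = -1:
  Term 0 contributes 8 + 0 · -1 = 8
  Term 1 contributes 1 + 1 · -1 = 0
  Term 2 contributes 10 + 2 · -1 = 8
  Term 3 contributes -3 + 3 · -1 = -6
  Term 4 contributes 10 + 4 · -1 = 6
p(-1) = ⊕ of these = min[8, 0, 8, -6, 6] = -6.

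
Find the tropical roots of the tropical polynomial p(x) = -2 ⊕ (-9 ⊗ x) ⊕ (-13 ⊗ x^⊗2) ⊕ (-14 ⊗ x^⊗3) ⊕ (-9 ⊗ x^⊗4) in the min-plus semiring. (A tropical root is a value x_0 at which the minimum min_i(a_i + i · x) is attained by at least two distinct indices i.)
Roots: {-5, 1, 4, 7}

Each tropical root is a break point of the lower envelope of the lines y = a_i + i · x (there are 5 lines, with slopes 0, 1, ..., 4). Only the lines that attain the minimum somewhere contribute to roots; other lines are dominated. Here the surviving (envelope) indices are i = 4, i = 3, i = 2, i = 1, i = 0.
Intersections between consecutive envelope lines give the roots: for adjacent envelope indices i < j the intersection is x = (a_i − a_j) / (j − i). Reading off the sorted break points: {-5, 1, 4, 7}.
Verification: at each break x_0, at least two indices attain the minimum of min_i(a_i + i · x_0).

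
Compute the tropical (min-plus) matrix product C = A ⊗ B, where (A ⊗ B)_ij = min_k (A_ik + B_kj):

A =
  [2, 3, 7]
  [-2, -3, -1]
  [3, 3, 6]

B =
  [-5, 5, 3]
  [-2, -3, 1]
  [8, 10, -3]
A ⊗ B =
  [-3, 0, 4]
  [-7, -6, -4]
  [-2, 0, 3]

Apply the min-plus product entry-by-entry:
  C[0][0] = min over k of (A[0][0] + B[0][0] = 2 + -5 = -3, A[0][1] + B[1][0] = 3 + -2 = 1, A[0][2] + B[2][0] = 7 + 8 = 15) = -3 (attained at k = 0)
  C[0][1] = min over k of (A[0][0] + B[0][1] = 2 + 5 = 7, A[0][1] + B[1][1] = 3 + -3 = 0, A[0][2] + B[2][1] = 7 + 10 = 17) = 0 (attained at k = 1)
  C[0][2] = min over k of (A[0][0] + B[0][2] = 2 + 3 = 5, A[0][1] + B[1][2] = 3 + 1 = 4, A[0][2] + B[2][2] = 7 + -3 = 4) = 4 (attained at k = 1)
  C[1][0] = min over k of (A[1][0] + B[0][0] = -2 + -5 = -7, A[1][1] + B[1][0] = -3 + -2 = -5, A[1][2] + B[2][0] = -1 + 8 = 7) = -7 (attained at k = 0)
  C[1][1] = min over k of (A[1][0] + B[0][1] = -2 + 5 = 3, A[1][1] + B[1][1] = -3 + -3 = -6, A[1][2] + B[2][1] = -1 + 10 = 9) = -6 (attained at k = 1)
  C[1][2] = min over k of (A[1][0] + B[0][2] = -2 + 3 = 1, A[1][1] + B[1][2] = -3 + 1 = -2, A[1][2] + B[2][2] = -1 + -3 = -4) = -4 (attained at k = 2)
  C[2][0] = min over k of (A[2][0] + B[0][0] = 3 + -5 = -2, A[2][1] + B[1][0] = 3 + -2 = 1, A[2][2] + B[2][0] = 6 + 8 = 14) = -2 (attained at k = 0)
  C[2][1] = min over k of (A[2][0] + B[0][1] = 3 + 5 = 8, A[2][1] + B[1][1] = 3 + -3 = 0, A[2][2] + B[2][1] = 6 + 10 = 16) = 0 (attained at k = 1)
  C[2][2] = min over k of (A[2][0] + B[0][2] = 3 + 3 = 6, A[2][1] + B[1][2] = 3 + 1 = 4, A[2][2] + B[2][2] = 6 + -3 = 3) = 3 (attained at k = 2)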